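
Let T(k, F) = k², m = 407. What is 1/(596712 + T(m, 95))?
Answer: 1/762361 ≈ 1.3117e-6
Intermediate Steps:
1/(596712 + T(m, 95)) = 1/(596712 + 407²) = 1/(596712 + 165649) = 1/762361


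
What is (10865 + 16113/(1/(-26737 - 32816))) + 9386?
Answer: -959557238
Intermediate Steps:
(10865 + 16113/(1/(-26737 - 32816))) + 9386 = (10865 + 16113/(1/(-59553))) + 9386 = (10865 + 16113/(-1/59553)) + 9386 = (10865 + 16113*(-59553)) + 9386 = (10865 - 959577489) + 9386 = -959566624 + 9386 = -959557238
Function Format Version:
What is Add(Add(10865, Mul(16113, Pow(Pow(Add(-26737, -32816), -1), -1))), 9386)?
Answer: -959557238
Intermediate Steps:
Add(Add(10865, Mul(16113, Pow(Pow(Add(-26737, -32816), -1), -1))), 9386) = Add(Add(10865, Mul(16113, Pow(Pow(-59553, -1), -1))), 9386) = Add(Add(10865, Mul(16113, Pow(Rational(-1, 59553), -1))), 9386) = Add(Add(10865, Mul(16113, -59553)), 9386) = Add(Add(10865, -959577489), 9386) = Add(-959566624, 9386) = -959557238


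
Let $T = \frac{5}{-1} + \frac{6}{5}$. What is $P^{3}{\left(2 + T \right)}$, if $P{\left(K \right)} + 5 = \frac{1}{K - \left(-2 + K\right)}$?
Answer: $- \frac{729}{8} \approx -91.125$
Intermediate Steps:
$T = - \frac{19}{5}$ ($T = 5 \left(-1\right) + 6 \cdot \frac{1}{5} = -5 + \frac{6}{5} = - \frac{19}{5} \approx -3.8$)
$P{\left(K \right)} = - \frac{9}{2}$ ($P{\left(K \right)} = -5 + \frac{1}{K - \left(-2 + K\right)} = -5 + \frac{1}{2} = - \frac{9}{2}$)
$P^{3}{\left(2 + T \right)} = \left(- \frac{9}{2}\right)^{3} = - \frac{729}{8}$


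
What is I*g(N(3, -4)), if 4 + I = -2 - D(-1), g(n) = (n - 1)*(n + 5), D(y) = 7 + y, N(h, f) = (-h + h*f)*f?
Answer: -46020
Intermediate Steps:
N(h, f) = f*(-h + f*h) (N(h, f) = (-h + f*h)*f = f*(-h + f*h))
g(n) = (-1 + n)*(5 + n)
I = -12 (I = -4 + (-2 - (7 - 1)) = -4 + (-2 - 1*6) = -4 + (-2 - 6) = -4 - 8 = -12)
I*g(N(3, -4)) = -12*(-5 + (-4*3*(-1 - 4))**2 + 4*(-4*3*(-1 - 4))) = -12*(-5 + (-4*3*(-5))**2 + 4*(-4*3*(-5))) = -12*(-5 + 60**2 + 4*60) = -12*(-5 + 3600 + 240) = -12*3835 = -46020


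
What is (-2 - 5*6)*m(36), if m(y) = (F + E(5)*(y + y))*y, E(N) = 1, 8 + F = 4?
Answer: -78336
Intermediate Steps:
F = -4 (F = -8 + 4 = -4)
m(y) = y*(-4 + 2*y) (m(y) = (-4 + 1*(y + y))*y = (-4 + 1*(2*y))*y = (-4 + 2*y)*y = y*(-4 + 2*y))
(-2 - 5*6)*m(36) = (-2 - 5*6)*(2*36*(-2 + 36)) = (-2 - 30)*(2*36*34) = -32*2448 = -78336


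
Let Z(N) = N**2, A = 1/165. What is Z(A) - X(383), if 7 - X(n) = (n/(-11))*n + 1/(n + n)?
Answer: -278246293109/20854350 ≈ -13342.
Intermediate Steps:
X(n) = 7 - 1/(2*n) + n**2/11 (X(n) = 7 - ((n/(-11))*n + 1/(n + n)) = 7 - ((n*(-1/11))*n + 1/(2*n)) = 7 - ((-n/11)*n + 1/(2*n)) = 7 - (-n**2/11 + 1/(2*n)) = 7 - (1/(2*n) - n**2/11) = 7 + (-1/(2*n) + n**2/11) = 7 - 1/(2*n) + n**2/11)
A = 1/165 ≈ 0.0060606
Z(A) - X(383) = (1/165)**2 - (7 - 1/2/383 + (1/11)*383**2) = 1/27225 - (7 - 1/2*1/383 + (1/11)*146689) = 1/27225 - (7 - 1/766 + 146689/11) = 1/27225 - 1*112422745/8426 = 1/27225 - 112422745/8426 = -278246293109/20854350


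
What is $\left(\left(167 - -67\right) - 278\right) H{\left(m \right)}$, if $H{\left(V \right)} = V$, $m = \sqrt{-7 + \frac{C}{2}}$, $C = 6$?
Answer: $- 88 i \approx - 88.0 i$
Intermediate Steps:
$m = 2 i$ ($m = \sqrt{-7 + \frac{6}{2}} = \sqrt{-7 + 6 \cdot \frac{1}{2}} = \sqrt{-7 + 3} = \sqrt{-4} = 2 i \approx 2.0 i$)
$\left(\left(167 - -67\right) - 278\right) H{\left(m \right)} = \left(\left(167 - -67\right) - 278\right) 2 i = \left(\left(167 + 67\right) - 278\right) 2 i = \left(234 - 278\right) 2 i = - 44 \cdot 2 i = - 88 i$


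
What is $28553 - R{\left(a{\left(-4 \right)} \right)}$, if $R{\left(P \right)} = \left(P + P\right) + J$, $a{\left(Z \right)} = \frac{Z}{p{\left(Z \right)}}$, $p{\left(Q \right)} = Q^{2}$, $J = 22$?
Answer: $\frac{57063}{2} \approx 28532.0$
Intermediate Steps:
$a{\left(Z \right)} = \frac{1}{Z}$ ($a{\left(Z \right)} = \frac{Z}{Z^{2}} = \frac{1}{Z}$)
$R{\left(P \right)} = 22 + 2 P$ ($R{\left(P \right)} = \left(P + P\right) + 22 = 2 P + 22 = 22 + 2 P$)
$28553 - R{\left(a{\left(-4 \right)} \right)} = 28553 - \left(22 + \frac{2}{-4}\right) = 28553 - \left(22 + 2 \left(- \frac{1}{4}\right)\right) = 28553 - \left(22 - \frac{1}{2}\right) = 28553 - \frac{43}{2} = \frac{57063}{2}$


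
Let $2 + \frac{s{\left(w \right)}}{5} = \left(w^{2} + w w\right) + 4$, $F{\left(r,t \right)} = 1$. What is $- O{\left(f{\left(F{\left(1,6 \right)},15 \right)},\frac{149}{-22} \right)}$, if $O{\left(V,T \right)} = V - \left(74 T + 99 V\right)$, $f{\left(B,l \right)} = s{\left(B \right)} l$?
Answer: $\frac{317887}{11} \approx 28899.0$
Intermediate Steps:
$s{\left(w \right)} = 10 + 10 w^{2}$ ($s{\left(w \right)} = -10 + 5 \left(\left(w^{2} + w w\right) + 4\right) = -10 + 5 \left(\left(w^{2} + w^{2}\right) + 4\right) = -10 + 5 \left(2 w^{2} + 4\right) = -10 + 5 \left(4 + 2 w^{2}\right) = -10 + \left(20 + 10 w^{2}\right) = 10 + 10 w^{2}$)
$f{\left(B,l \right)} = l \left(10 + 10 B^{2}\right)$ ($f{\left(B,l \right)} = \left(10 + 10 B^{2}\right) l = l \left(10 + 10 B^{2}\right)$)
$O{\left(V,T \right)} = - 98 V - 74 T$
$- O{\left(f{\left(F{\left(1,6 \right)},15 \right)},\frac{149}{-22} \right)} = - (- 98 \cdot 10 \cdot 15 \left(1 + 1^{2}\right) - 74 \frac{149}{-22}) = - (- 98 \cdot 10 \cdot 15 \left(1 + 1\right) - 74 \cdot 149 \left(- \frac{1}{22}\right)) = - (- 98 \cdot 10 \cdot 15 \cdot 2 - - \frac{5513}{11}) = - (\left(-98\right) 300 + \frac{5513}{11}) = - (-29400 + \frac{5513}{11}) = \left(-1\right) \left(- \frac{317887}{11}\right) = \frac{317887}{11}$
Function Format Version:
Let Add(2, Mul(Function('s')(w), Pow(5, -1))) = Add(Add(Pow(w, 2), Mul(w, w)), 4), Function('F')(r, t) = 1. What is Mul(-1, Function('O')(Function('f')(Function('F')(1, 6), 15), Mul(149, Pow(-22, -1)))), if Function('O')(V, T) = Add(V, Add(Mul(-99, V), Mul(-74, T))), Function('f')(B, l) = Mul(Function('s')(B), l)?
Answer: Rational(317887, 11) ≈ 28899.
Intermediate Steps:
Function('s')(w) = Add(10, Mul(10, Pow(w, 2))) (Function('s')(w) = Add(-10, Mul(5, Add(Add(Pow(w, 2), Mul(w, w)), 4))) = Add(-10, Mul(5, Add(Add(Pow(w, 2), Pow(w, 2)), 4))) = Add(-10, Mul(5, Add(Mul(2, Pow(w, 2)), 4))) = Add(-10, Mul(5, Add(4, Mul(2, Pow(w, 2))))) = Add(-10, Add(20, Mul(10, Pow(w, 2)))) = Add(10, Mul(10, Pow(w, 2))))
Function('f')(B, l) = Mul(l, Add(10, Mul(10, Pow(B, 2)))) (Function('f')(B, l) = Mul(Add(10, Mul(10, Pow(B, 2))), l) = Mul(l, Add(10, Mul(10, Pow(B, 2)))))
Function('O')(V, T) = Add(Mul(-98, V), Mul(-74, T))
Mul(-1, Function('O')(Function('f')(Function('F')(1, 6), 15), Mul(149, Pow(-22, -1)))) = Mul(-1, Add(Mul(-98, Mul(10, 15, Add(1, Pow(1, 2)))), Mul(-74, Mul(149, Pow(-22, -1))))) = Mul(-1, Add(Mul(-98, Mul(10, 15, Add(1, 1))), Mul(-74, Mul(149, Rational(-1, 22))))) = Mul(-1, Add(Mul(-98, Mul(10, 15, 2)), Mul(-74, Rational(-149, 22)))) = Mul(-1, Add(Mul(-98, 300), Rational(5513, 11))) = Mul(-1, Add(-29400, Rational(5513, 11))) = Mul(-1, Rational(-317887, 11)) = Rational(317887, 11)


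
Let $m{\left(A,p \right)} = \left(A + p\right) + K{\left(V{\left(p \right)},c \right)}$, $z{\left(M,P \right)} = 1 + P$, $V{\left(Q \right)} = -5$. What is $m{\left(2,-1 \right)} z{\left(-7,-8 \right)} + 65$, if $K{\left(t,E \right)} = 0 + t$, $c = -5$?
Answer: $93$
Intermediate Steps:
$K{\left(t,E \right)} = t$
$m{\left(A,p \right)} = -5 + A + p$ ($m{\left(A,p \right)} = \left(A + p\right) - 5 = -5 + A + p$)
$m{\left(2,-1 \right)} z{\left(-7,-8 \right)} + 65 = \left(-5 + 2 - 1\right) \left(1 - 8\right) + 65 = \left(-4\right) \left(-7\right) + 65 = 28 + 65 = 93$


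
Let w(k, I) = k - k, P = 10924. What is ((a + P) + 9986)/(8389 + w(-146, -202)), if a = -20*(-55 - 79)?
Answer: 23590/8389 ≈ 2.8120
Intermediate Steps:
a = 2680 (a = -20*(-134) = 2680)
w(k, I) = 0
((a + P) + 9986)/(8389 + w(-146, -202)) = ((2680 + 10924) + 9986)/(8389 + 0) = (13604 + 9986)/8389 = 23590*(1/8389) = 23590/8389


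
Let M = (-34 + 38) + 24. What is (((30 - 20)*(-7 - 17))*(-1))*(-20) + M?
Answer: -4772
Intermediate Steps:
M = 28 (M = 4 + 24 = 28)
(((30 - 20)*(-7 - 17))*(-1))*(-20) + M = (((30 - 20)*(-7 - 17))*(-1))*(-20) + 28 = ((10*(-24))*(-1))*(-20) + 28 = -240*(-1)*(-20) + 28 = 240*(-20) + 28 = -4800 + 28 = -4772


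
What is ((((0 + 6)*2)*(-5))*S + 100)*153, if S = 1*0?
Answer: 15300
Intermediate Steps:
S = 0
((((0 + 6)*2)*(-5))*S + 100)*153 = ((((0 + 6)*2)*(-5))*0 + 100)*153 = (((6*2)*(-5))*0 + 100)*153 = ((12*(-5))*0 + 100)*153 = (-60*0 + 100)*153 = (0 + 100)*153 = 100*153 = 15300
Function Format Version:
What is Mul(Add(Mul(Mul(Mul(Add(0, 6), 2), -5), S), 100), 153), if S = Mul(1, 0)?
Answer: 15300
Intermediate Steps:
S = 0
Mul(Add(Mul(Mul(Mul(Add(0, 6), 2), -5), S), 100), 153) = Mul(Add(Mul(Mul(Mul(Add(0, 6), 2), -5), 0), 100), 153) = Mul(Add(Mul(Mul(Mul(6, 2), -5), 0), 100), 153) = Mul(Add(Mul(Mul(12, -5), 0), 100), 153) = Mul(Add(Mul(-60, 0), 100), 153) = Mul(Add(0, 100), 153) = Mul(100, 153) = 15300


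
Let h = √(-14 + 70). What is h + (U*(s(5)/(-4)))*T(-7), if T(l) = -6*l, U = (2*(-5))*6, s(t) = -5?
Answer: -3150 + 2*√14 ≈ -3142.5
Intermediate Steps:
U = -60 (U = -10*6 = -60)
h = 2*√14 (h = √56 = 2*√14 ≈ 7.4833)
h + (U*(s(5)/(-4)))*T(-7) = 2*√14 + (-(-300)/(-4))*(-6*(-7)) = 2*√14 - (-300)*(-1)/4*42 = 2*√14 - 60*5/4*42 = 2*√14 - 75*42 = 2*√14 - 3150 = -3150 + 2*√14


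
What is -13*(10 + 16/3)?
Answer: -598/3 ≈ -199.33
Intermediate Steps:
-13*(10 + 16/3) = -13*46/3 = -598/3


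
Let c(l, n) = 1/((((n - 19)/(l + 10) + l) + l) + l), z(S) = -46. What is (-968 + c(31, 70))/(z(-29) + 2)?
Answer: 3740311/170016 ≈ 22.000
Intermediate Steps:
c(l, n) = 1/(3*l + (-19 + n)/(10 + l)) (c(l, n) = 1/((((-19 + n)/(10 + l) + l) + l) + l) = 1/(((l + (-19 + n)/(10 + l)) + l) + l) = 1/((2*l + (-19 + n)/(10 + l)) + l) = 1/(3*l + (-19 + n)/(10 + l)))
(-968 + c(31, 70))/(z(-29) + 2) = (-968 + (10 + 31)/(-19 + 70 + 3*31² + 30*31))/(-46 + 2) = (-968 + 41/(-19 + 70 + 3*961 + 930))/(-44) = (-968 + 41/(-19 + 70 + 2883 + 930))*(-1/44) = (-968 + 41/3864)*(-1/44) = -3740311/3864*(-1/44) = 3740311/170016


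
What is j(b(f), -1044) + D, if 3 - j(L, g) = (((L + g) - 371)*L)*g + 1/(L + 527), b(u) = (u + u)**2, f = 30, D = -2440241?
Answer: 33881282345773/4127 ≈ 8.2097e+9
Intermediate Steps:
b(u) = 4*u**2 (b(u) = (2*u)**2 = 4*u**2)
j(L, g) = 3 - 1/(527 + L) - L*g*(-371 + L + g) (j(L, g) = 3 - ((((L + g) - 371)*L)*g + 1/(L + 527)) = 3 - (((-371 + L + g)*L)*g + 1/(527 + L)) = 3 - ((L*(-371 + L + g))*g + 1/(527 + L)) = 3 - (L*g*(-371 + L + g) + 1/(527 + L)) = 3 - (1/(527 + L) + L*g*(-371 + L + g)) = 3 + (-1/(527 + L) - L*g*(-371 + L + g)) = 3 - 1/(527 + L) - L*g*(-371 + L + g))
j(b(f), -1044) + D = (1580 + 3*(4*30**2) - 1*(-1044)*(4*30**2)**3 - 1*(4*30**2)**2*(-1044)**2 - 527*4*30**2*(-1044)**2 - 156*(-1044)*(4*30**2)**2 + 195517*(4*30**2)*(-1044))/(527 + 4*30**2) - 2440241 = (1580 + 3*(4*900) - 1*(-1044)*(4*900)**3 - 1*(4*900)**2*1089936 - 527*4*900*1089936 - 156*(-1044)*(4*900)**2 + 195517*(4*900)*(-1044))/(527 + 4*900) - 2440241 = (1580 + 3*3600 - 1*(-1044)*3600**3 - 1*3600**2*1089936 - 527*3600*1089936 - 156*(-1044)*3600**2 + 195517*3600*(-1044))/(527 + 3600) - 2440241 = (1580 + 10800 - 1*(-1044)*46656000000 - 1*12960000*1089936 - 2067826579200 - 156*(-1044)*12960000 - 734831092800)/4127 - 2440241 = (1580 + 10800 + 48708864000000 - 14125570560000 - 2067826579200 + 2110717440000 - 734831092800)/4127 - 2440241 = (1/4127)*33891353220380 - 2440241 = 33891353220380/4127 - 2440241 = 33881282345773/4127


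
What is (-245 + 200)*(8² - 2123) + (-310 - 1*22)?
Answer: 92323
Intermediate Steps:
(-245 + 200)*(8² - 2123) + (-310 - 1*22) = -45*(64 - 2123) + (-310 - 22) = -45*(-2059) - 332 = 92655 - 332 = 92323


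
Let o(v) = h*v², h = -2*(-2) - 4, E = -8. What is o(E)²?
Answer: 0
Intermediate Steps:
h = 0 (h = 4 - 4 = 0)
o(v) = 0 (o(v) = 0*v² = 0)
o(E)² = 0² = 0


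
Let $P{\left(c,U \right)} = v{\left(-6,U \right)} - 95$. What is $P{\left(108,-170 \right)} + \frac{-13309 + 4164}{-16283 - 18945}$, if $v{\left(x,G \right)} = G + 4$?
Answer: $- \frac{9185363}{35228} \approx -260.74$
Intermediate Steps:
$v{\left(x,G \right)} = 4 + G$
$P{\left(c,U \right)} = -91 + U$ ($P{\left(c,U \right)} = \left(4 + U\right) - 95 = -91 + U$)
$P{\left(108,-170 \right)} + \frac{-13309 + 4164}{-16283 - 18945} = \left(-91 - 170\right) + \frac{-13309 + 4164}{-16283 - 18945} = -261 - \frac{9145}{-35228} = -261 - - \frac{9145}{35228} = -261 + \frac{9145}{35228} = - \frac{9185363}{35228}$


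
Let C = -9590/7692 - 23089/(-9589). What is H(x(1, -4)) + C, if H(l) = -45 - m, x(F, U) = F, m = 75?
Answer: -4382694241/36879294 ≈ -118.84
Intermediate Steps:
H(l) = -120 (H(l) = -45 - 1*75 = -45 - 75 = -120)
C = 42821039/36879294 (C = -9590*1/7692 - 23089*(-1/9589) = -4795/3846 + 23089/9589 = 42821039/36879294 ≈ 1.1611)
H(x(1, -4)) + C = -120 + 42821039/36879294 = -4382694241/36879294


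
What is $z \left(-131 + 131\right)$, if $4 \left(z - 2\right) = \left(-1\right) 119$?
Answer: $0$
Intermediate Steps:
$z = - \frac{111}{4}$ ($z = 2 + \frac{\left(-1\right) 119}{4} = 2 + \frac{1}{4} \left(-119\right) = 2 - \frac{119}{4} = - \frac{111}{4} \approx -27.75$)
$z \left(-131 + 131\right) = - \frac{111 \left(-131 + 131\right)}{4} = \left(- \frac{111}{4}\right) 0 = 0$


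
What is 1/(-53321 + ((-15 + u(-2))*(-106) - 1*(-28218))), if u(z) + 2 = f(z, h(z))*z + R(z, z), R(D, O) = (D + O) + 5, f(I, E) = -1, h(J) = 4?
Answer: -1/23619 ≈ -4.2339e-5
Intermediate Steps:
R(D, O) = 5 + D + O
u(z) = 3 + z (u(z) = -2 + (-z + (5 + z + z)) = -2 + (-z + (5 + 2*z)) = -2 + (5 + z) = 3 + z)
1/(-53321 + ((-15 + u(-2))*(-106) - 1*(-28218))) = 1/(-53321 + ((-15 + (3 - 2))*(-106) - 1*(-28218))) = 1/(-53321 + ((-15 + 1)*(-106) + 28218)) = 1/(-53321 + (-14*(-106) + 28218)) = 1/(-53321 + (1484 + 28218)) = 1/(-53321 + 29702) = 1/(-23619) = -1/23619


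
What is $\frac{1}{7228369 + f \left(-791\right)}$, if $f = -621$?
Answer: $\frac{1}{7719580} \approx 1.2954 \cdot 10^{-7}$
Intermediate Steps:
$\frac{1}{7228369 + f \left(-791\right)} = \frac{1}{7228369 - -491211} = \frac{1}{7228369 + 491211} = \frac{1}{7719580}$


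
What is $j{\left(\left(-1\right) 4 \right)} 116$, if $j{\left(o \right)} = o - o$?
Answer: $0$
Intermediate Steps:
$j{\left(o \right)} = 0$
$j{\left(\left(-1\right) 4 \right)} 116 = 0 \cdot 116 = 0$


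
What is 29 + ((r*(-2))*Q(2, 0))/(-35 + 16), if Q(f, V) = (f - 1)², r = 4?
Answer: 559/19 ≈ 29.421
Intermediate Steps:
Q(f, V) = (-1 + f)²
29 + ((r*(-2))*Q(2, 0))/(-35 + 16) = 29 + ((4*(-2))*(-1 + 2)²)/(-35 + 16) = 29 + (-8*1²)/(-19) = 29 - (-8)/19 = 29 - 1/19*(-8) = 29 + 8/19 = 559/19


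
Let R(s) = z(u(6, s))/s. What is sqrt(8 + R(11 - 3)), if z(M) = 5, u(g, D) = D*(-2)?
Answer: sqrt(138)/4 ≈ 2.9368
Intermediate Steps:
u(g, D) = -2*D
R(s) = 5/s
sqrt(8 + R(11 - 3)) = sqrt(8 + 5/(11 - 3)) = sqrt(8 + 5/8) = sqrt(69/8) = sqrt(138)/4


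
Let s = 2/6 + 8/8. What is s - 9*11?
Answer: -293/3 ≈ -97.667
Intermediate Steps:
s = 4/3 (s = 2*(1/6) + 8*(1/8) = 1/3 + 1 = 4/3 ≈ 1.3333)
s - 9*11 = 4/3 - 9*11 = 4/3 - 99 = -293/3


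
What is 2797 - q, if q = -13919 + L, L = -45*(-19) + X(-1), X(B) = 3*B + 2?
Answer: 15862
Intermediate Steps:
X(B) = 2 + 3*B
L = 854 (L = -45*(-19) + (2 + 3*(-1)) = 855 + (2 - 3) = 855 - 1 = 854)
q = -13065 (q = -13919 + 854 = -13065)
2797 - q = 2797 - 1*(-13065) = 2797 + 13065 = 15862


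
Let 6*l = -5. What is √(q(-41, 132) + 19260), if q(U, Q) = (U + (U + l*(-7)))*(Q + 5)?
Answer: √317706/6 ≈ 93.942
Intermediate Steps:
l = -⅚ (l = (⅙)*(-5) = -⅚ ≈ -0.83333)
q(U, Q) = (5 + Q)*(35/6 + 2*U) (q(U, Q) = (U + (U - ⅚*(-7)))*(Q + 5) = (U + (U + 35/6))*(5 + Q) = (U + (35/6 + U))*(5 + Q) = (35/6 + 2*U)*(5 + Q) = (5 + Q)*(35/6 + 2*U))
√(q(-41, 132) + 19260) = √((175/6 + 10*(-41) + (35/6)*132 + 2*132*(-41)) + 19260) = √((175/6 - 410 + 770 - 10824) + 19260) = √(-62609/6 + 19260) = √(52951/6) = √317706/6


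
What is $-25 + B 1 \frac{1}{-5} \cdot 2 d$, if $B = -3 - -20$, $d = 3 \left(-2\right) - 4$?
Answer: $43$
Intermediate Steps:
$d = -10$ ($d = -6 - 4 = -10$)
$B = 17$ ($B = -3 + 20 = 17$)
$-25 + B 1 \frac{1}{-5} \cdot 2 d = -25 + 17 \cdot 1 \frac{1}{-5} \cdot 2 \left(-10\right) = -25 + 17 \cdot 1 \left(- \frac{1}{5}\right) 2 \left(-10\right) = -25 + 17 \left(- \frac{1}{5}\right) 2 \left(-10\right) = -25 + 17 \left(\left(- \frac{2}{5}\right) \left(-10\right)\right) = -25 + 17 \cdot 4 = -25 + 68 = 43$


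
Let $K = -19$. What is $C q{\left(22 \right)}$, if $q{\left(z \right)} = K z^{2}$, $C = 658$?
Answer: $-6050968$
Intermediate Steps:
$q{\left(z \right)} = - 19 z^{2}$
$C q{\left(22 \right)} = 658 \left(- 19 \cdot 22^{2}\right) = 658 \left(\left(-19\right) 484\right) = 658 \left(-9196\right) = -6050968$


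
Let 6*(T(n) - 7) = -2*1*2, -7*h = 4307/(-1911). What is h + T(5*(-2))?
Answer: 29676/4459 ≈ 6.6553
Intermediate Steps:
h = 4307/13377 (h = -4307/(7*(-1911)) = -4307*(-1)/(7*1911) = -⅐*(-4307/1911) = 4307/13377 ≈ 0.32197)
T(n) = 19/3 (T(n) = 7 + (-2*1*2)/6 = 7 + (-2*2)/6 = 7 + (⅙)*(-4) = 7 - ⅔ = 19/3)
h + T(5*(-2)) = 4307/13377 + 19/3 = 29676/4459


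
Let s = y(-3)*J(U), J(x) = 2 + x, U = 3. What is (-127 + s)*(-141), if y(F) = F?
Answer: 20022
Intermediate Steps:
s = -15 (s = -3*(2 + 3) = -3*5 = -15)
(-127 + s)*(-141) = (-127 - 15)*(-141) = -142*(-141) = 20022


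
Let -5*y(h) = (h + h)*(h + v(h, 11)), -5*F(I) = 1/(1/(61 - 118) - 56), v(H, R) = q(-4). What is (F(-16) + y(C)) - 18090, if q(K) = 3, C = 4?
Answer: -288985601/15965 ≈ -18101.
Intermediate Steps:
v(H, R) = 3
F(I) = 57/15965 (F(I) = -1/(5*(1/(61 - 118) - 56)) = -1/(5*(1/(-57) - 56)) = -1/(5*(-1/57 - 56)) = -1/(5*(-3193/57)) = -⅕*(-57/3193) = 57/15965)
y(h) = -2*h*(3 + h)/5 (y(h) = -(h + h)*(h + 3)/5 = -2*h*(3 + h)/5)
(F(-16) + y(C)) - 18090 = (57/15965 - ⅖*4*(3 + 4)) - 18090 = (57/15965 - ⅖*4*7) - 18090 = (57/15965 - 56/5) - 18090 = -178751/15965 - 18090 = -288985601/15965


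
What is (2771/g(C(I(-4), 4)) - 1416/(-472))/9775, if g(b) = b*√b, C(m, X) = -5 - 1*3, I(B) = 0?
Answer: 3/9775 + 163*I*√2/18400 ≈ 0.00030691 + 0.012528*I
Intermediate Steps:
C(m, X) = -8 (C(m, X) = -5 - 3 = -8)
g(b) = b^(3/2)
(2771/g(C(I(-4), 4)) - 1416/(-472))/9775 = (2771/((-8)^(3/2)) - 1416/(-472))/9775 = (2771/((-16*I*√2)) - 1416*(-1/472))*(1/9775) = (2771*(I*√2/32) + 3)*(1/9775) = (2771*I*√2/32 + 3)*(1/9775) = (3 + 2771*I*√2/32)*(1/9775) = 3/9775 + 163*I*√2/18400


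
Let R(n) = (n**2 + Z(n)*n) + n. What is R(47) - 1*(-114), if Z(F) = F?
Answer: 4579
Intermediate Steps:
R(n) = n + 2*n**2 (R(n) = (n**2 + n*n) + n = (n**2 + n**2) + n = 2*n**2 + n = n + 2*n**2)
R(47) - 1*(-114) = 47*(1 + 2*47) - 1*(-114) = 47*(1 + 94) + 114 = 47*95 + 114 = 4465 + 114 = 4579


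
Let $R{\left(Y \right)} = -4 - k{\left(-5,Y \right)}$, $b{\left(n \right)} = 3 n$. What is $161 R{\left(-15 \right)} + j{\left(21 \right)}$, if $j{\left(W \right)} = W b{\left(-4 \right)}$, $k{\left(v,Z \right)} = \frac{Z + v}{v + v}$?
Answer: $-1218$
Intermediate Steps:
$k{\left(v,Z \right)} = \frac{Z + v}{2 v}$
$R{\left(Y \right)} = - \frac{9}{2} + \frac{Y}{10}$ ($R{\left(Y \right)} = -4 - \frac{Y - 5}{2 \left(-5\right)} = -4 - \frac{1}{2} \left(- \frac{1}{5}\right) \left(-5 + Y\right) = -4 - \left(\frac{1}{2} - \frac{Y}{10}\right) = -4 + \left(- \frac{1}{2} + \frac{Y}{10}\right) = - \frac{9}{2} + \frac{Y}{10}$)
$j{\left(W \right)} = - 12 W$ ($j{\left(W \right)} = W 3 \left(-4\right) = W \left(-12\right) = - 12 W$)
$161 R{\left(-15 \right)} + j{\left(21 \right)} = 161 \left(- \frac{9}{2} + \frac{1}{10} \left(-15\right)\right) - 252 = 161 \left(- \frac{9}{2} - \frac{3}{2}\right) - 252 = 161 \left(-6\right) - 252 = -966 - 252 = -1218$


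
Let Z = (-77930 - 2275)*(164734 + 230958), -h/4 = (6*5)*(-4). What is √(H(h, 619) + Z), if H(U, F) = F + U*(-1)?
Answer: I*√31736476721 ≈ 1.7815e+5*I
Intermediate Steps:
h = 480 (h = -4*6*5*(-4) = -120*(-4) = -4*(-120) = 480)
H(U, F) = F - U
Z = -31736476860 (Z = -80205*395692 = -31736476860)
√(H(h, 619) + Z) = √((619 - 1*480) - 31736476860) = √((619 - 480) - 31736476860) = √(139 - 31736476860) = √(-31736476721) = I*√31736476721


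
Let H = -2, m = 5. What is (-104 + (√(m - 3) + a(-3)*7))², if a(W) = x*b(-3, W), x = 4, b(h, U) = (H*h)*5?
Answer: (736 + √2)² ≈ 5.4378e+5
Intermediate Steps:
b(h, U) = -10*h (b(h, U) = -2*h*5 = -10*h)
a(W) = 120 (a(W) = 4*(-10*(-3)) = 4*30 = 120)
(-104 + (√(m - 3) + a(-3)*7))² = (-104 + (√(5 - 3) + 120*7))² = (-104 + (√2 + 840))² = (-104 + (840 + √2))² = (736 + √2)²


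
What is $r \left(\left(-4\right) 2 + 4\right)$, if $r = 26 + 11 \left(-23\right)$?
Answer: $908$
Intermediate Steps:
$r = -227$ ($r = 26 - 253 = -227$)
$r \left(\left(-4\right) 2 + 4\right) = - 227 \left(\left(-4\right) 2 + 4\right) = - 227 \left(-8 + 4\right) = \left(-227\right) \left(-4\right) = 908$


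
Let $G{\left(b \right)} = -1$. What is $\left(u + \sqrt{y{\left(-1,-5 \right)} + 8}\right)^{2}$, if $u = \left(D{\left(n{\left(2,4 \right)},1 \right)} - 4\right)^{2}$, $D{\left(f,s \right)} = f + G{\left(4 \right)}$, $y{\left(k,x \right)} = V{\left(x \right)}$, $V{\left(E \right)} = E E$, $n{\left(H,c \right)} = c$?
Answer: $\left(1 + \sqrt{33}\right)^{2} \approx 45.489$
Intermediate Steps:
$V{\left(E \right)} = E^{2}$
$y{\left(k,x \right)} = x^{2}$
$D{\left(f,s \right)} = -1 + f$ ($D{\left(f,s \right)} = f - 1 = -1 + f$)
$u = 1$ ($u = \left(\left(-1 + 4\right) - 4\right)^{2} = \left(3 - 4\right)^{2} = \left(-1\right)^{2} = 1$)
$\left(u + \sqrt{y{\left(-1,-5 \right)} + 8}\right)^{2} = \left(1 + \sqrt{\left(-5\right)^{2} + 8}\right)^{2} = \left(1 + \sqrt{25 + 8}\right)^{2} = \left(1 + \sqrt{33}\right)^{2}$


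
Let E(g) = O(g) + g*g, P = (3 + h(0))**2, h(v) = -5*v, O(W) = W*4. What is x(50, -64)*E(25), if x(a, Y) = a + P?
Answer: 42775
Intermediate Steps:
O(W) = 4*W
P = 9 (P = (3 - 5*0)**2 = (3 + 0)**2 = 3**2 = 9)
E(g) = g**2 + 4*g (E(g) = 4*g + g*g = 4*g + g**2 = g**2 + 4*g)
x(a, Y) = 9 + a (x(a, Y) = a + 9 = 9 + a)
x(50, -64)*E(25) = (9 + 50)*(25*(4 + 25)) = 59*(25*29) = 59*725 = 42775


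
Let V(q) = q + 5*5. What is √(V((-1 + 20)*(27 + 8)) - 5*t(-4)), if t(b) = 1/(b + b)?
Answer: 5*√442/4 ≈ 26.280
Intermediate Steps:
t(b) = 1/(2*b)
V(q) = 25 + q (V(q) = q + 25 = 25 + q)
√(V((-1 + 20)*(27 + 8)) - 5*t(-4)) = √((25 + (-1 + 20)*(27 + 8)) - 5/(2*(-4))) = √((25 + 19*35) - 5*(-1)/(2*4)) = √((25 + 665) - 5*(-⅛)) = √(690 + 5/8) = √(5525/8) = 5*√442/4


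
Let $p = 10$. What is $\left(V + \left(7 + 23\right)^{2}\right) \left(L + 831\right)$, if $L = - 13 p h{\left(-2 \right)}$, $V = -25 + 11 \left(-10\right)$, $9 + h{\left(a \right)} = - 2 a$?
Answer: $1132965$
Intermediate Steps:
$h{\left(a \right)} = -9 - 2 a$
$V = -135$ ($V = -25 - 110 = -135$)
$L = 650$ ($L = \left(-13\right) 10 \left(-9 - -4\right) = - 130 \left(-9 + 4\right) = \left(-130\right) \left(-5\right) = 650$)
$\left(V + \left(7 + 23\right)^{2}\right) \left(L + 831\right) = \left(-135 + \left(7 + 23\right)^{2}\right) \left(650 + 831\right) = \left(-135 + 30^{2}\right) 1481 = \left(-135 + 900\right) 1481 = 765 \cdot 1481 = 1132965$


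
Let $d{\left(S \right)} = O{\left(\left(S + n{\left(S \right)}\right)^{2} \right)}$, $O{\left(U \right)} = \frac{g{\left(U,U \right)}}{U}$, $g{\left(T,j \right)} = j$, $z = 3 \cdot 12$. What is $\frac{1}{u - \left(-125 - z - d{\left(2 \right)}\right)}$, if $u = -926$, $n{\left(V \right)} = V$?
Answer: $- \frac{1}{764} \approx -0.0013089$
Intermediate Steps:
$z = 36$
$O{\left(U \right)} = 1$ ($O{\left(U \right)} = \frac{U}{U} = 1$)
$d{\left(S \right)} = 1$
$\frac{1}{u - \left(-125 - z - d{\left(2 \right)}\right)} = \frac{1}{-926 + \left(1 - \left(-125 - 36\right)\right)} = \frac{1}{-926 + \left(1 - -161\right)} = \frac{1}{-926 + \left(1 + 161\right)} = \frac{1}{-926 + 162} = \frac{1}{-764} = - \frac{1}{764}$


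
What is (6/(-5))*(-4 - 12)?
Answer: 96/5 ≈ 19.200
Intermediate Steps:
(6/(-5))*(-4 - 12) = (6*(-⅕))*(-16) = -6/5*(-16) = 96/5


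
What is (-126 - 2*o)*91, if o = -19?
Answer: -8008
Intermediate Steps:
(-126 - 2*o)*91 = (-126 - 2*(-19))*91 = (-126 + 38)*91 = -88*91 = -8008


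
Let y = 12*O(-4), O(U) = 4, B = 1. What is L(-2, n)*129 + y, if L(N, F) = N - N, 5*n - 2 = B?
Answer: 48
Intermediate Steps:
n = ⅗ (n = ⅖ + (⅕)*1 = ⅖ + ⅕ = ⅗ ≈ 0.60000)
y = 48 (y = 12*4 = 48)
L(N, F) = 0
L(-2, n)*129 + y = 0*129 + 48 = 0 + 48 = 48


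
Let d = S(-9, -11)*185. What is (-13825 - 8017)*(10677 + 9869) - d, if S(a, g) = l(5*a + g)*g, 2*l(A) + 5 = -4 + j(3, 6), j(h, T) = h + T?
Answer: -448765732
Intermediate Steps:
j(h, T) = T + h
l(A) = 0 (l(A) = -5/2 + (-4 + (6 + 3))/2 = -5/2 + (-4 + 9)/2 = -5/2 + (1/2)*5 = -5/2 + 5/2 = 0)
S(a, g) = 0 (S(a, g) = 0*g = 0)
d = 0 (d = 0*185 = 0)
(-13825 - 8017)*(10677 + 9869) - d = (-13825 - 8017)*(10677 + 9869) - 1*0 = -21842*20546 + 0 = -448765732 + 0 = -448765732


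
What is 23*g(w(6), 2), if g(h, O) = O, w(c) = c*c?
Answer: 46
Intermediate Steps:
w(c) = c²
23*g(w(6), 2) = 23*2 = 46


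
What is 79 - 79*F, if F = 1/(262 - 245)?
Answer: 1264/17 ≈ 74.353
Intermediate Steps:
F = 1/17 ≈ 0.058824
79 - 79*F = 79 - 79*1/17 = 79 - 79/17 = 1264/17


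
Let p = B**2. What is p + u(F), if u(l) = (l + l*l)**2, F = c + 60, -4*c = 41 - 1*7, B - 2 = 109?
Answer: 117161361/16 ≈ 7.3226e+6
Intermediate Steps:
B = 111 (B = 2 + 109 = 111)
c = -17/2 (c = -(41 - 1*7)/4 = -(41 - 7)/4 = -1/4*34 = -17/2 ≈ -8.5000)
p = 12321 (p = 111**2 = 12321)
F = 103/2 (F = -17/2 + 60 = 103/2 ≈ 51.500)
u(l) = (l + l**2)**2
p + u(F) = 12321 + (103/2)**2*(1 + 103/2)**2 = 12321 + 10609*(105/2)**2/4 = 12321 + (10609/4)*(11025/4) = 12321 + 116964225/16 = 117161361/16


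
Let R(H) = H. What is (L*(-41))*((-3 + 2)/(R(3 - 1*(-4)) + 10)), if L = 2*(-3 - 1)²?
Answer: 1312/17 ≈ 77.177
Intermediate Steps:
L = 32 (L = 2*(-4)² = 2*16 = 32)
(L*(-41))*((-3 + 2)/(R(3 - 1*(-4)) + 10)) = (32*(-41))*((-3 + 2)/((3 - 1*(-4)) + 10)) = -(-1312)/((3 + 4) + 10) = -(-1312)/(7 + 10) = -(-1312)/17 = -1312*(-1/17) = 1312/17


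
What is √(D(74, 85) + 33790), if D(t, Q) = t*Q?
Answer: 4*√2505 ≈ 200.20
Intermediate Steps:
D(t, Q) = Q*t
√(D(74, 85) + 33790) = √(85*74 + 33790) = √(6290 + 33790) = √40080 = 4*√2505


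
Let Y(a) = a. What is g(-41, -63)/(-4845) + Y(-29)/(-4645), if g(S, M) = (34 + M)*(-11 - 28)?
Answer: -340866/1500335 ≈ -0.22719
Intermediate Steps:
g(S, M) = -1326 - 39*M (g(S, M) = (34 + M)*(-39) = -1326 - 39*M)
g(-41, -63)/(-4845) + Y(-29)/(-4645) = (-1326 - 39*(-63))/(-4845) - 29/(-4645) = (-1326 + 2457)*(-1/4845) - 29*(-1/4645) = 1131*(-1/4845) + 29/4645 = -377/1615 + 29/4645 = -340866/1500335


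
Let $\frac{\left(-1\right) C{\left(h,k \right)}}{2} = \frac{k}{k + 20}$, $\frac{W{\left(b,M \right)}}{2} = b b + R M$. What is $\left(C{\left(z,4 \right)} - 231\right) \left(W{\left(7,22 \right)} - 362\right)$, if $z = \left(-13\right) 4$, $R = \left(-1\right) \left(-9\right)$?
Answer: $-30536$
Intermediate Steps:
$R = 9$
$W{\left(b,M \right)} = 2 b^{2} + 18 M$ ($W{\left(b,M \right)} = 2 \left(b b + 9 M\right) = 2 \left(b^{2} + 9 M\right) = 2 b^{2} + 18 M$)
$z = -52$
$C{\left(h,k \right)} = - \frac{2 k}{20 + k}$ ($C{\left(h,k \right)} = - 2 \frac{k}{k + 20} = - 2 \frac{k}{20 + k} = - \frac{2 k}{20 + k}$)
$\left(C{\left(z,4 \right)} - 231\right) \left(W{\left(7,22 \right)} - 362\right) = \left(\left(-2\right) 4 \frac{1}{20 + 4} - 231\right) \left(\left(2 \cdot 7^{2} + 18 \cdot 22\right) - 362\right) = \left(\left(-2\right) 4 \cdot \frac{1}{24} - 231\right) \left(\left(2 \cdot 49 + 396\right) - 362\right) = \left(\left(-2\right) 4 \cdot \frac{1}{24} - 231\right) \left(\left(98 + 396\right) - 362\right) = \left(- \frac{1}{3} - 231\right) \left(494 - 362\right) = \left(- \frac{694}{3}\right) 132 = -30536$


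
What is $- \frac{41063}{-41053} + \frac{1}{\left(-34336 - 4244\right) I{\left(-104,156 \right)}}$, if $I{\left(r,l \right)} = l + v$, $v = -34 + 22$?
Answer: $\frac{228126276707}{228070762560} \approx 1.0002$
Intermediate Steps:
$v = -12$
$I{\left(r,l \right)} = -12 + l$ ($I{\left(r,l \right)} = l - 12 = -12 + l$)
$- \frac{41063}{-41053} + \frac{1}{\left(-34336 - 4244\right) I{\left(-104,156 \right)}} = - \frac{41063}{-41053} + \frac{1}{\left(-34336 - 4244\right) \left(-12 + 156\right)} = \left(-41063\right) \left(- \frac{1}{41053}\right) + \frac{1}{\left(-38580\right) 144} = \frac{41063}{41053} - \frac{1}{5555520} = \frac{228126276707}{228070762560}$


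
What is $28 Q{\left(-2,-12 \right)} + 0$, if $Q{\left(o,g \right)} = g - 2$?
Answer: $-392$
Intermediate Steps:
$Q{\left(o,g \right)} = -2 + g$ ($Q{\left(o,g \right)} = g - 2 = -2 + g$)
$28 Q{\left(-2,-12 \right)} + 0 = 28 \left(-2 - 12\right) + 0 = 28 \left(-14\right) + 0 = -392 + 0 = -392$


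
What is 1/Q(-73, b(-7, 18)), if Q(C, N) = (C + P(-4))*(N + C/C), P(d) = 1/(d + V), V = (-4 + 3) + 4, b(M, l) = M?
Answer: 1/444 ≈ 0.0022523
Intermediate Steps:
V = 3 (V = -1 + 4 = 3)
P(d) = 1/(3 + d) (P(d) = 1/(d + 3) = 1/(3 + d))
Q(C, N) = (1 + N)*(-1 + C) (Q(C, N) = (C + 1/(3 - 4))*(N + C/C) = (C + 1/(-1))*(N + 1) = (C - 1)*(1 + N) = (-1 + C)*(1 + N) = (1 + N)*(-1 + C))
1/Q(-73, b(-7, 18)) = 1/(-1 - 73 - 1*(-7) - 73*(-7)) = 1/(-1 - 73 + 7 + 511) = 1/444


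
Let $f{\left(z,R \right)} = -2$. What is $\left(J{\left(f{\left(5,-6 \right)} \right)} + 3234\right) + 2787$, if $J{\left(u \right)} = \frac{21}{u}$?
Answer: $\frac{12021}{2} \approx 6010.5$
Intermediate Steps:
$\left(J{\left(f{\left(5,-6 \right)} \right)} + 3234\right) + 2787 = \left(\frac{21}{-2} + 3234\right) + 2787 = \left(21 \left(- \frac{1}{2}\right) + 3234\right) + 2787 = \left(- \frac{21}{2} + 3234\right) + 2787 = \frac{6447}{2} + 2787 = \frac{12021}{2}$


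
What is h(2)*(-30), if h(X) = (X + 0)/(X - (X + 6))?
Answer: 10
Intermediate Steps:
h(X) = -X/6 (h(X) = X/(X - (6 + X)) = X/(X + (-6 - X)) = X/(-6) = X*(-⅙) = -X/6)
h(2)*(-30) = -⅙*2*(-30) = -⅓*(-30) = 10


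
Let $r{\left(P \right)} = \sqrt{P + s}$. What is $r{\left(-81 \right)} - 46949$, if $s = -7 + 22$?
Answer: $-46949 + i \sqrt{66} \approx -46949.0 + 8.124 i$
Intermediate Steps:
$s = 15$
$r{\left(P \right)} = \sqrt{15 + P}$ ($r{\left(P \right)} = \sqrt{P + 15} = \sqrt{15 + P}$)
$r{\left(-81 \right)} - 46949 = \sqrt{15 - 81} - 46949 = \sqrt{-66} - 46949 = i \sqrt{66} - 46949 = -46949 + i \sqrt{66}$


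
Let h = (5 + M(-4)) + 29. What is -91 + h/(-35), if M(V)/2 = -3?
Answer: -459/5 ≈ -91.800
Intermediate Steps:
M(V) = -6 (M(V) = 2*(-3) = -6)
h = 28 (h = (5 - 6) + 29 = -1 + 29 = 28)
-91 + h/(-35) = -91 + 28/(-35) = -91 - 1/35*28 = -91 - ⅘ = -459/5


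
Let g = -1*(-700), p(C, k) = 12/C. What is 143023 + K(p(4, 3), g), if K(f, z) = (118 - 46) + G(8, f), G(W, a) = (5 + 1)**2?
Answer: 143131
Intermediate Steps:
G(W, a) = 36 (G(W, a) = 6**2 = 36)
g = 700
K(f, z) = 108 (K(f, z) = (118 - 46) + 36 = 72 + 36 = 108)
143023 + K(p(4, 3), g) = 143023 + 108 = 143131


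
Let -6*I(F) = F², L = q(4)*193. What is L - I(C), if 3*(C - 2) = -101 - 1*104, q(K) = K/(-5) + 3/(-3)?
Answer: 104207/270 ≈ 385.95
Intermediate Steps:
q(K) = -1 - K/5 (q(K) = K*(-⅕) + 3*(-⅓) = -K/5 - 1 = -1 - K/5)
L = -1737/5 (L = (-1 - ⅕*4)*193 = (-1 - ⅘)*193 = -9/5*193 = -1737/5 ≈ -347.40)
C = -199/3 (C = 2 + (-101 - 1*104)/3 = 2 + (-101 - 104)/3 = 2 + (⅓)*(-205) = 2 - 205/3 = -199/3 ≈ -66.333)
I(F) = -F²/6
L - I(C) = -1737/5 - (-1)*(-199/3)²/6 = -1737/5 - (-1)*39601/(6*9) = -1737/5 - 1*(-39601/54) = -1737/5 + 39601/54 = 104207/270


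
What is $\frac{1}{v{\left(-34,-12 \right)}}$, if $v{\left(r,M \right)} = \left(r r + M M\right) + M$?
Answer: $\frac{1}{1288} \approx 0.0007764$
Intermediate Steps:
$v{\left(r,M \right)} = M + M^{2} + r^{2}$ ($v{\left(r,M \right)} = \left(r^{2} + M^{2}\right) + M = \left(M^{2} + r^{2}\right) + M = M + M^{2} + r^{2}$)
$\frac{1}{v{\left(-34,-12 \right)}} = \frac{1}{-12 + \left(-12\right)^{2} + \left(-34\right)^{2}} = \frac{1}{-12 + 144 + 1156} = \frac{1}{1288}$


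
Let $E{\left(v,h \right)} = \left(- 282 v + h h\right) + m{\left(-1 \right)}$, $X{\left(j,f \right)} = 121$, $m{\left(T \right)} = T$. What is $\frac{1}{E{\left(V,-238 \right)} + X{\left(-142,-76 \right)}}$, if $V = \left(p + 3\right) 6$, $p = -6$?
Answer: $\frac{1}{61840} \approx 1.6171 \cdot 10^{-5}$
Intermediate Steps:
$V = -18$ ($V = \left(-6 + 3\right) 6 = \left(-3\right) 6 = -18$)
$E{\left(v,h \right)} = -1 + h^{2} - 282 v$ ($E{\left(v,h \right)} = \left(- 282 v + h h\right) - 1 = \left(- 282 v + h^{2}\right) - 1 = \left(h^{2} - 282 v\right) - 1 = -1 + h^{2} - 282 v$)
$\frac{1}{E{\left(V,-238 \right)} + X{\left(-142,-76 \right)}} = \frac{1}{\left(-1 + \left(-238\right)^{2} - -5076\right) + 121} = \frac{1}{\left(-1 + 56644 + 5076\right) + 121} = \frac{1}{61719 + 121} = \frac{1}{61840}$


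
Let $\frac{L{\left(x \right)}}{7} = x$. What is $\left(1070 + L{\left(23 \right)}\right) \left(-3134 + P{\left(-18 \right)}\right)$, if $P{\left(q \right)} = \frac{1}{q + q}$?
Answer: $- \frac{138887575}{36} \approx -3.858 \cdot 10^{6}$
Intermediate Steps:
$L{\left(x \right)} = 7 x$
$P{\left(q \right)} = \frac{1}{2 q}$
$\left(1070 + L{\left(23 \right)}\right) \left(-3134 + P{\left(-18 \right)}\right) = \left(1070 + 7 \cdot 23\right) \left(-3134 + \frac{1}{2 \left(-18\right)}\right) = \left(1070 + 161\right) \left(-3134 + \frac{1}{2} \left(- \frac{1}{18}\right)\right) = 1231 \left(-3134 - \frac{1}{36}\right) = 1231 \left(- \frac{112825}{36}\right) = - \frac{138887575}{36}$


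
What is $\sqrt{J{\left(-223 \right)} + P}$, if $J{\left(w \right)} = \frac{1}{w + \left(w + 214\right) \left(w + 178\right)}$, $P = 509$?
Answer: $\frac{\sqrt{16860298}}{182} \approx 22.561$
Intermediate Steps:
$J{\left(w \right)} = \frac{1}{w + \left(178 + w\right) \left(214 + w\right)}$ ($J{\left(w \right)} = \frac{1}{w + \left(214 + w\right) \left(178 + w\right)} = \frac{1}{w + \left(178 + w\right) \left(214 + w\right)}$)
$\sqrt{J{\left(-223 \right)} + P} = \sqrt{\frac{1}{38092 + \left(-223\right)^{2} + 393 \left(-223\right)} + 509} = \sqrt{\frac{1}{38092 + 49729 - 87639} + 509} = \sqrt{\frac{1}{182} + 509} = \sqrt{\frac{92639}{182}} = \frac{\sqrt{16860298}}{182}$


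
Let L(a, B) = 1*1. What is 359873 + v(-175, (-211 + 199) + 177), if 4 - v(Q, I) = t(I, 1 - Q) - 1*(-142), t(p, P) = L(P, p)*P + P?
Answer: 359383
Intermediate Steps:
L(a, B) = 1
t(p, P) = 2*P (t(p, P) = 1*P + P = P + P = 2*P)
v(Q, I) = -140 + 2*Q (v(Q, I) = 4 - (2*(1 - Q) - 1*(-142)) = 4 - ((2 - 2*Q) + 142) = 4 - (144 - 2*Q) = 4 + (-144 + 2*Q) = -140 + 2*Q)
359873 + v(-175, (-211 + 199) + 177) = 359873 + (-140 + 2*(-175)) = 359873 + (-140 - 350) = 359873 - 490 = 359383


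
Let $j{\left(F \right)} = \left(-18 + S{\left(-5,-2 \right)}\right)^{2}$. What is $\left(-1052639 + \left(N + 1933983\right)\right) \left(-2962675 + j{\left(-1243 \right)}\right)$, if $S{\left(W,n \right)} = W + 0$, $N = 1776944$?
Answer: $-7874237166048$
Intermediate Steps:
$S{\left(W,n \right)} = W$
$j{\left(F \right)} = 529$ ($j{\left(F \right)} = \left(-18 - 5\right)^{2} = \left(-23\right)^{2} = 529$)
$\left(-1052639 + \left(N + 1933983\right)\right) \left(-2962675 + j{\left(-1243 \right)}\right) = \left(-1052639 + \left(1776944 + 1933983\right)\right) \left(-2962675 + 529\right) = \left(-1052639 + 3710927\right) \left(-2962146\right) = 2658288 \left(-2962146\right) = -7874237166048$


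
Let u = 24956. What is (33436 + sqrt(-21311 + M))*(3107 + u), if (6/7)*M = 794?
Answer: 938314468 + 28063*I*sqrt(183462)/3 ≈ 9.3831e+8 + 4.0067e+6*I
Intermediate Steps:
M = 2779/3 (M = (7/6)*794 = 2779/3 ≈ 926.33)
(33436 + sqrt(-21311 + M))*(3107 + u) = (33436 + sqrt(-21311 + 2779/3))*(3107 + 24956) = (33436 + sqrt(-61154/3))*28063 = (33436 + I*sqrt(183462)/3)*28063 = 938314468 + 28063*I*sqrt(183462)/3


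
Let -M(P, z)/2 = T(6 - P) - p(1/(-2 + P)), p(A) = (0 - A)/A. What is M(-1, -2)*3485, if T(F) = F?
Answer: -55760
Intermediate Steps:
p(A) = -1 (p(A) = (-A)/A = -1)
M(P, z) = -14 + 2*P (M(P, z) = -2*((6 - P) - 1*(-1)) = -2*((6 - P) + 1) = -2*(7 - P) = -14 + 2*P)
M(-1, -2)*3485 = (-14 + 2*(-1))*3485 = (-14 - 2)*3485 = -16*3485 = -55760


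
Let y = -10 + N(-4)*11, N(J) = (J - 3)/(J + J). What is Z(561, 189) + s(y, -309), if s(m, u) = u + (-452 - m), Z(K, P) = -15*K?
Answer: -73405/8 ≈ -9175.6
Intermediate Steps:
N(J) = (-3 + J)/(2*J) (N(J) = (-3 + J)/((2*J)) = (-3 + J)*(1/(2*J)) = (-3 + J)/(2*J))
y = -3/8 (y = -10 + ((½)*(-3 - 4)/(-4))*11 = -10 + ((½)*(-¼)*(-7))*11 = -10 + (7/8)*11 = -10 + 77/8 = -3/8 ≈ -0.37500)
s(m, u) = -452 + u - m
Z(561, 189) + s(y, -309) = -15*561 + (-452 - 309 - 1*(-3/8)) = -8415 + (-452 - 309 + 3/8) = -8415 - 6085/8 = -73405/8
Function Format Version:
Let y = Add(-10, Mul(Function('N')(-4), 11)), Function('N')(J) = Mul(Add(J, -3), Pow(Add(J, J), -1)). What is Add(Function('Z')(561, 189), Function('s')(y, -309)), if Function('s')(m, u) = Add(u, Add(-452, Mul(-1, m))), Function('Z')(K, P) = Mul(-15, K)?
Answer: Rational(-73405, 8) ≈ -9175.6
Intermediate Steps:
Function('N')(J) = Mul(Rational(1, 2), Pow(J, -1), Add(-3, J)) (Function('N')(J) = Mul(Add(-3, J), Pow(Mul(2, J), -1)) = Mul(Add(-3, J), Mul(Rational(1, 2), Pow(J, -1))) = Mul(Rational(1, 2), Pow(J, -1), Add(-3, J)))
y = Rational(-3, 8) (y = Add(-10, Mul(Mul(Rational(1, 2), Pow(-4, -1), Add(-3, -4)), 11)) = Add(-10, Mul(Mul(Rational(1, 2), Rational(-1, 4), -7), 11)) = Add(-10, Mul(Rational(7, 8), 11)) = Add(-10, Rational(77, 8)) = Rational(-3, 8) ≈ -0.37500)
Function('s')(m, u) = Add(-452, u, Mul(-1, m))
Add(Function('Z')(561, 189), Function('s')(y, -309)) = Add(Mul(-15, 561), Add(-452, -309, Mul(-1, Rational(-3, 8)))) = Add(-8415, Add(-452, -309, Rational(3, 8))) = Add(-8415, Rational(-6085, 8)) = Rational(-73405, 8)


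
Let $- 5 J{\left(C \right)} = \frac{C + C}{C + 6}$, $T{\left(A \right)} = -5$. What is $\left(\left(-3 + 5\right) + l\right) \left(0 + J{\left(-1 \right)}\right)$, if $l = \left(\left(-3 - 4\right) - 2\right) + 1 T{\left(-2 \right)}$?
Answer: $- \frac{24}{25} \approx -0.96$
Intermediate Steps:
$l = -14$ ($l = \left(\left(-3 - 4\right) - 2\right) + 1 \left(-5\right) = \left(-7 - 2\right) - 5 = -9 - 5 = -14$)
$J{\left(C \right)} = - \frac{2 C}{5 \left(6 + C\right)}$ ($J{\left(C \right)} = - \frac{\left(C + C\right) \frac{1}{C + 6}}{5} = - \frac{2 C \frac{1}{6 + C}}{5} = - \frac{2 C}{5 \left(6 + C\right)}$)
$\left(\left(-3 + 5\right) + l\right) \left(0 + J{\left(-1 \right)}\right) = \left(\left(-3 + 5\right) - 14\right) \left(0 - - \frac{2}{30 + 5 \left(-1\right)}\right) = \left(2 - 14\right) \left(0 - - \frac{2}{30 - 5}\right) = - 12 \left(0 - - \frac{2}{25}\right) = - 12 \left(0 - \left(-2\right) \frac{1}{25}\right) = - 12 \left(0 + \frac{2}{25}\right) = \left(-12\right) \frac{2}{25} = - \frac{24}{25}$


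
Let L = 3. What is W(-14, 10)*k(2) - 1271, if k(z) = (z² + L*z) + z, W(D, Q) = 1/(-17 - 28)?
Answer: -19069/15 ≈ -1271.3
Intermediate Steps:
W(D, Q) = -1/45 (W(D, Q) = 1/(-45) = -1/45)
k(z) = z² + 4*z (k(z) = (z² + 3*z) + z = z² + 4*z)
W(-14, 10)*k(2) - 1271 = -2*(4 + 2)/45 - 1271 = -2*6/45 - 1271 = -1/45*12 - 1271 = -4/15 - 1271 = -19069/15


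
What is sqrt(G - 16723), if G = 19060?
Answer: sqrt(2337) ≈ 48.343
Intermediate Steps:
sqrt(G - 16723) = sqrt(19060 - 16723) = sqrt(2337)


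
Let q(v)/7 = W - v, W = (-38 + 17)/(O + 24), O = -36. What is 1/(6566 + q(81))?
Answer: 4/24045 ≈ 0.00016635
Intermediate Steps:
W = 7/4 (W = (-38 + 17)/(-36 + 24) = -21/(-12) = -21*(-1/12) = 7/4 ≈ 1.7500)
q(v) = 49/4 - 7*v (q(v) = 7*(7/4 - v) = 49/4 - 7*v)
1/(6566 + q(81)) = 1/(6566 + (49/4 - 7*81)) = 1/(6566 + (49/4 - 567)) = 1/(6566 - 2219/4) = 1/(24045/4) = 4/24045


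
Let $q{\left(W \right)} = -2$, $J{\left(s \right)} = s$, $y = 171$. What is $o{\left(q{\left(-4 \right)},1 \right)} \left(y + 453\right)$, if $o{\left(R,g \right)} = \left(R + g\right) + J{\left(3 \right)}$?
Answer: $1248$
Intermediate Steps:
$o{\left(R,g \right)} = 3 + R + g$ ($o{\left(R,g \right)} = \left(R + g\right) + 3 = 3 + R + g$)
$o{\left(q{\left(-4 \right)},1 \right)} \left(y + 453\right) = \left(3 - 2 + 1\right) \left(171 + 453\right) = 2 \cdot 624 = 1248$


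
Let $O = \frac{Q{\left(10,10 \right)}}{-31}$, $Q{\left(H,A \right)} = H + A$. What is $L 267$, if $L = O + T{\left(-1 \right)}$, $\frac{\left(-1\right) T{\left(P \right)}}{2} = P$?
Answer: $\frac{11214}{31} \approx 361.74$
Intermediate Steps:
$T{\left(P \right)} = - 2 P$
$Q{\left(H,A \right)} = A + H$
$O = - \frac{20}{31}$ ($O = \frac{10 + 10}{-31} = 20 \left(- \frac{1}{31}\right) = - \frac{20}{31} \approx -0.64516$)
$L = \frac{42}{31}$ ($L = - \frac{20}{31} - -2 = - \frac{20}{31} + 2 = \frac{42}{31} \approx 1.3548$)
$L 267 = \frac{42}{31} \cdot 267 = \frac{11214}{31}$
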